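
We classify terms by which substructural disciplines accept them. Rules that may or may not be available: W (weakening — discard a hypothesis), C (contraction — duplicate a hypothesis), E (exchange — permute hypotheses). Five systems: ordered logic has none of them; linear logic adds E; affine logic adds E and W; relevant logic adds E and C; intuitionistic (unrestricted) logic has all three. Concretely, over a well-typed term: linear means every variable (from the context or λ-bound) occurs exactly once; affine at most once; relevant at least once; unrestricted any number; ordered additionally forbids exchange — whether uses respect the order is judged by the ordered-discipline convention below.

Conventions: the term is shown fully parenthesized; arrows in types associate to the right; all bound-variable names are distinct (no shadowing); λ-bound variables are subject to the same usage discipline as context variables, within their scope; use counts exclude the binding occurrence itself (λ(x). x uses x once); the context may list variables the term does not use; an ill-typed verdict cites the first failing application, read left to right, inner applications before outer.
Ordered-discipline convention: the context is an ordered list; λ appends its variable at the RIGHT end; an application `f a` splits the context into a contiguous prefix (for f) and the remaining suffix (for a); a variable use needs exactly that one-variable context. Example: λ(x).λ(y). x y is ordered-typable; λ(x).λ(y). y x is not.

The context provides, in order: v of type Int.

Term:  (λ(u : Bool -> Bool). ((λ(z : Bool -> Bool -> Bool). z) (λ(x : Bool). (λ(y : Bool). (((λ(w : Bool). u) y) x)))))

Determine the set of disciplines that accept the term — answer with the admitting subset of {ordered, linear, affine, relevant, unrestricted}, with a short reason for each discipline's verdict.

admitted by: affine, unrestricted
counts: v: 0; u [bound]: 1; z [bound]: 1; x [bound]: 1; y [bound]: 1; w [bound]: 0
uses in reading order: z, u, y, x
typing: well-typed at (Bool -> Bool) -> Bool -> Bool -> Bool
ordered: ✗ — unused: v, w — weakening required
linear: ✗ — unused: v, w — weakening required
affine: ✓ — no duplicate uses among v, u, z, x, y, w
relevant: ✗ — unused: v, w — weakening required
unrestricted: ✓ — well-typed at (Bool -> Bool) -> Bool -> Bool -> Bool; no restrictions here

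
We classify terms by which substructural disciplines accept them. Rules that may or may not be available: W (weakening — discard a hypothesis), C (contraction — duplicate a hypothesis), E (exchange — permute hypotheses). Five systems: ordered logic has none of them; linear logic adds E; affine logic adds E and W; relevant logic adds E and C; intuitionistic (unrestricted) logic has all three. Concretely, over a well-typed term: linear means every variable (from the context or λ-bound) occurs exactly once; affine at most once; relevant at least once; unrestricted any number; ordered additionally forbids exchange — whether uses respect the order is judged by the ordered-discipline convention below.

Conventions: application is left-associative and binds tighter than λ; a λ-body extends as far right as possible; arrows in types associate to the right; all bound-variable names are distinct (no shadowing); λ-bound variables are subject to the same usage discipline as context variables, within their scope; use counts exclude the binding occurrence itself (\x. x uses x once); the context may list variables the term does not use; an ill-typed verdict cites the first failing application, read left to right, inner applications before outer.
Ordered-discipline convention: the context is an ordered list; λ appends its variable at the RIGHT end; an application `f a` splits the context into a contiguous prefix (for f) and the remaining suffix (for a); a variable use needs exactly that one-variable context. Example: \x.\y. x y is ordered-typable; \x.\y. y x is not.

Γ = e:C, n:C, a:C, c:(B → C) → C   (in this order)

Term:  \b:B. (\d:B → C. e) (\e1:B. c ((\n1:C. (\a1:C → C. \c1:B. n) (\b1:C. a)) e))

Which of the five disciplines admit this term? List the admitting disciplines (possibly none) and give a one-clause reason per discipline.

admitted by: unrestricted
usage: e: 2, n: 1, a: 1, c: 1, b (λ-bound): 0, d (λ-bound): 0, e1 (λ-bound): 0, n1 (λ-bound): 0, a1 (λ-bound): 0, c1 (λ-bound): 0, b1 (λ-bound): 0
uses in reading order: e, c, n, a, e
typing: well-typed — term : B → C
ordered ✗ (repeated use of e ×2; b, d, e1, n1, a1, c1, b1 never used (weakening))
linear ✗ (repeated use of e ×2; b, d, e1, n1, a1, c1, b1 never used (weakening))
affine ✗ (repeated use of e ×2)
relevant ✗ (b, d, e1, n1, a1, c1, b1 never used (weakening))
unrestricted ✓ (type-checks (B → C) and nothing is barred)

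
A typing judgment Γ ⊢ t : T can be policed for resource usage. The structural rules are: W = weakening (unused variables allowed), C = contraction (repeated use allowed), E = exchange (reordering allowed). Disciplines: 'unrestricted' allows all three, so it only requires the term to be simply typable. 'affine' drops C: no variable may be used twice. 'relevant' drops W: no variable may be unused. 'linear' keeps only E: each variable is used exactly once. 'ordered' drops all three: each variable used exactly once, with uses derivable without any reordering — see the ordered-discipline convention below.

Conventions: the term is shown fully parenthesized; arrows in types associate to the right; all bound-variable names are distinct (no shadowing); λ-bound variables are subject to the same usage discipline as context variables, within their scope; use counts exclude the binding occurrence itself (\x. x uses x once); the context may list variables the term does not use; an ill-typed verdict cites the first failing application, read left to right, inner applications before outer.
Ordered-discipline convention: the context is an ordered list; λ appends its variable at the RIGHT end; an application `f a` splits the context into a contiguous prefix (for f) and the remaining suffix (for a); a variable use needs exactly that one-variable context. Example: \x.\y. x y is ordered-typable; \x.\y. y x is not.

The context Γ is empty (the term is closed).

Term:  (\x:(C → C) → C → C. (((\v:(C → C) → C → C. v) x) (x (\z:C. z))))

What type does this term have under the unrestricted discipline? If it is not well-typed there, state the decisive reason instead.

term : ((C → C) → C → C) → C → C
variable uses: x (λ-bound): 2, v (λ-bound): 1, z (λ-bound): 1
order of uses: v, x, x, z
typing: ✓ — ((C → C) → C → C) → C → C
per-discipline verdicts: ordered ✗; linear ✗; affine ✗; relevant ✓; unrestricted ✓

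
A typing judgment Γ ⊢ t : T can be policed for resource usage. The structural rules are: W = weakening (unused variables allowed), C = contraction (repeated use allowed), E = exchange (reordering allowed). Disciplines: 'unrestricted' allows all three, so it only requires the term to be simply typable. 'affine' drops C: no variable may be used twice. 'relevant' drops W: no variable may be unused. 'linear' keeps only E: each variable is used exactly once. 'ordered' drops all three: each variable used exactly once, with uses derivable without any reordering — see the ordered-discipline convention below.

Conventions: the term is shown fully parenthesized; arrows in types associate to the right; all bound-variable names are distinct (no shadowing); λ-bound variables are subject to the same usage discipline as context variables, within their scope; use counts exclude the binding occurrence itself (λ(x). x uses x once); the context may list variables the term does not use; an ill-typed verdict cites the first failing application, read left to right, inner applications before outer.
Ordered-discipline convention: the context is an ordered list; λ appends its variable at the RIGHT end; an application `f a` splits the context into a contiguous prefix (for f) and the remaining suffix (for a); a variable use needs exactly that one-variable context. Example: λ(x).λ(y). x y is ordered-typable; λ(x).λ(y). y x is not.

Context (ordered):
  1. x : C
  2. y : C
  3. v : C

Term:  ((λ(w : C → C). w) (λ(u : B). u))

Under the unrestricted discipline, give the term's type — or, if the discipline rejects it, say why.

not well-typed under unrestricted — a type mismatch blocks all five
counts: x ×0, y ×0, v ×0, w (bound) ×1, u (bound) ×1
left-to-right use order: w, u
typing: ill-typed: argument of type B → B where C → C is required
summary: ordered ✗, linear ✗, affine ✗, relevant ✗, unrestricted ✗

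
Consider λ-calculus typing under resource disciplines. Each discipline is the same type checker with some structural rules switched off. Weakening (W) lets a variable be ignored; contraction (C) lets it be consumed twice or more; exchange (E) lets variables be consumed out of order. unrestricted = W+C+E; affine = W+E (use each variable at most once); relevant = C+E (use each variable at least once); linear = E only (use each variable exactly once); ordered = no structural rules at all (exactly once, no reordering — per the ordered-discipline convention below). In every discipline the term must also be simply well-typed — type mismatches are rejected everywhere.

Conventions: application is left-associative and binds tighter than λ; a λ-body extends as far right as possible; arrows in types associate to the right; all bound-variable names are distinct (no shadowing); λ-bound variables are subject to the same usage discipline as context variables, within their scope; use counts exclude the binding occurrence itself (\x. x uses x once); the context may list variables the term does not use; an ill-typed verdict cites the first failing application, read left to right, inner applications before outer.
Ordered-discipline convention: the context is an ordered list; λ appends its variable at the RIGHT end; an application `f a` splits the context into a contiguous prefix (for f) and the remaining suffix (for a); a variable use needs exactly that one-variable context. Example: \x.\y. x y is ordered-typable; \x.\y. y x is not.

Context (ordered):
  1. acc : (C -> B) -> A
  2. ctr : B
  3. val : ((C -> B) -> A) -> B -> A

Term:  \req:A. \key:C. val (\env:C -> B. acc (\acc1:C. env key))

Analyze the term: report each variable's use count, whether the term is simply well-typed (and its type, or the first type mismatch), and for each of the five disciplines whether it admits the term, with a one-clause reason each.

variable uses: acc ×1; ctr ×0; val ×1; req [bound] ×0; key [bound] ×1; env [bound] ×1; acc1 [bound] ×0
use order (left to right): val, acc, env, key
typing: well-typed — term : A -> C -> B -> A
ordered ✗ (needs weakening: ctr, req, acc1 unused)
linear ✗ (needs weakening: ctr, req, acc1 unused)
affine ✓ (acc, ctr, val, req, key, env, acc1: no repeats, contraction unneeded)
relevant ✗ (needs weakening: ctr, req, acc1 unused)
unrestricted ✓ (simply typable at A -> C -> B -> A; W, C, E all held)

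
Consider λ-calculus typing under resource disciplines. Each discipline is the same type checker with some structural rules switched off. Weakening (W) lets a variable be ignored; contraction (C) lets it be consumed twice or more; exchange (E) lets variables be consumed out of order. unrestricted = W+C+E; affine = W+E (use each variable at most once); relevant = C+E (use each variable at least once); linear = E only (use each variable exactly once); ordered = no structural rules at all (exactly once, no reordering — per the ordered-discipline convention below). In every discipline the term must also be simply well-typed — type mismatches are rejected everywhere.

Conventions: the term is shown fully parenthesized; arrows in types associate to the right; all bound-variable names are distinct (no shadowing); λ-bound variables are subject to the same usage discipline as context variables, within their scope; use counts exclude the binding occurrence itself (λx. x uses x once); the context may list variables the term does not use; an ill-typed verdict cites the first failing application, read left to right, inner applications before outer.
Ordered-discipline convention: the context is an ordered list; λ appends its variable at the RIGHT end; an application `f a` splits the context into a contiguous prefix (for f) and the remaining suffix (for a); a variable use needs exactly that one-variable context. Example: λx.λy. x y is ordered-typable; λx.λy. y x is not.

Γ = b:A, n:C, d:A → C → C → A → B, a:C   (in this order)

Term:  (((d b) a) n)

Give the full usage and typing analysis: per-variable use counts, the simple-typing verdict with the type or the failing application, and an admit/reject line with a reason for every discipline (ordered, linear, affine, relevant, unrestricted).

usage: b: 1×, n: 1×, d: 1×, a: 1×
use order (left to right): d, b, a, n
typing: ✓ — A → B
ordered: ✗ — no contiguous prefix/suffix split fits d, b, a, n
linear: ✓ — exactly-once usage across b, n, d, a
affine: ✓ — at most one use each (b, n, d, a)
relevant: ✓ — b, n, d, a: all used, weakening unneeded
unrestricted: ✓ — typability at A → B is all that's needed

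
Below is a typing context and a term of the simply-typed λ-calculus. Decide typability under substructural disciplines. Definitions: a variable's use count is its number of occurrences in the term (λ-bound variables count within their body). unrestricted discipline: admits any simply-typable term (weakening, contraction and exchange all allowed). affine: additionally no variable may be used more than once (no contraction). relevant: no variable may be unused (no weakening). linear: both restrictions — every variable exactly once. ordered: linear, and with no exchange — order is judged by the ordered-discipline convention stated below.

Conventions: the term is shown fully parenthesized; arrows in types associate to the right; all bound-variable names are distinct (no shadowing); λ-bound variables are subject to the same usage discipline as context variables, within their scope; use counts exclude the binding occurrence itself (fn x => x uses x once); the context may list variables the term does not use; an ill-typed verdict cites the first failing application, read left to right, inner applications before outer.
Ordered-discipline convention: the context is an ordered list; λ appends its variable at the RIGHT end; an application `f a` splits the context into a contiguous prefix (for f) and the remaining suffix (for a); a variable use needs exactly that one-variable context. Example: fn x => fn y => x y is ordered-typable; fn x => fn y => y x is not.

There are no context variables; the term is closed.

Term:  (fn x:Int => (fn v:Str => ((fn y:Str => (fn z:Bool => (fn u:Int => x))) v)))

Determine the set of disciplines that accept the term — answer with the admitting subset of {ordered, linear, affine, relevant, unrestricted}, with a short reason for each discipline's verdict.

admitting disciplines: affine, unrestricted
counts: x (bound): 1×; v (bound): 1×; y (bound): 0×; z (bound): 0×; u (bound): 0×
use order (left to right): x, v
typing: well-typed — term : Int → Str → Bool → Int → Int
ordered: ✗, unused: y, z, u — weakening required
linear: ✗, unused: y, z, u — weakening required
affine: ✓, none of x, v, y, z, u used more than once
relevant: ✗, unused: y, z, u — weakening required
unrestricted: ✓, simply typable at Int → Str → Bool → Int → Int; W, C, E all held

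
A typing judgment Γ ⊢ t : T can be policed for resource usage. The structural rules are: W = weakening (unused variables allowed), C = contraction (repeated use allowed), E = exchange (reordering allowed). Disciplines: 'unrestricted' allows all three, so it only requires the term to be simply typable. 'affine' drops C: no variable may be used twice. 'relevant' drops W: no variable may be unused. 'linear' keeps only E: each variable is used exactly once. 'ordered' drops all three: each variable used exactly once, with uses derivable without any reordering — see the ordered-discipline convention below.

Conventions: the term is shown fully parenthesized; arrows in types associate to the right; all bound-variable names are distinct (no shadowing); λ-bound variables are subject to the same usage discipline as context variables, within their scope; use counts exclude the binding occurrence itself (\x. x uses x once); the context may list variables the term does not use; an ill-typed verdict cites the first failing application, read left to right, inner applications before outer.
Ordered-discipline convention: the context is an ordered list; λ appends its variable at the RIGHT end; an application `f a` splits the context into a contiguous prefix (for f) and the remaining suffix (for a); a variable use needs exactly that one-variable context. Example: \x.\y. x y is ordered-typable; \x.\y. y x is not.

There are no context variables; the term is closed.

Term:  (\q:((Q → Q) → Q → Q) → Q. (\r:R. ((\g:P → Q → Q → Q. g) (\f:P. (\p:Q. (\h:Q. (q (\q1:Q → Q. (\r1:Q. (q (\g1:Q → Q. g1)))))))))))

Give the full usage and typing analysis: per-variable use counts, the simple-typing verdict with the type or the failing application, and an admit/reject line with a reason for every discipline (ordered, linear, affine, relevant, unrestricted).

use counts: q (λ-bound): 2×, r (λ-bound): 0×, g (λ-bound): 1×, f (λ-bound): 0×, p (λ-bound): 0×, h (λ-bound): 0×, q1 (λ-bound): 0×, r1 (λ-bound): 0×, g1 (λ-bound): 1×
use order (left to right): g, q, q, g1
typing: ✓ — (((Q → Q) → Q → Q) → Q) → R → P → Q → Q → Q
ordered: ✗, repeated use of q ×2; r, f, p, h, q1, r1 left unused
linear: ✗, repeated use of q ×2; r, f, p, h, q1, r1 left unused
affine: ✗, repeated use of q ×2
relevant: ✗, r, f, p, h, q1, r1 left unused
unrestricted: ✓, type-checks ((((Q → Q) → Q → Q) → Q) → R → P → Q → Q → Q) and nothing is barred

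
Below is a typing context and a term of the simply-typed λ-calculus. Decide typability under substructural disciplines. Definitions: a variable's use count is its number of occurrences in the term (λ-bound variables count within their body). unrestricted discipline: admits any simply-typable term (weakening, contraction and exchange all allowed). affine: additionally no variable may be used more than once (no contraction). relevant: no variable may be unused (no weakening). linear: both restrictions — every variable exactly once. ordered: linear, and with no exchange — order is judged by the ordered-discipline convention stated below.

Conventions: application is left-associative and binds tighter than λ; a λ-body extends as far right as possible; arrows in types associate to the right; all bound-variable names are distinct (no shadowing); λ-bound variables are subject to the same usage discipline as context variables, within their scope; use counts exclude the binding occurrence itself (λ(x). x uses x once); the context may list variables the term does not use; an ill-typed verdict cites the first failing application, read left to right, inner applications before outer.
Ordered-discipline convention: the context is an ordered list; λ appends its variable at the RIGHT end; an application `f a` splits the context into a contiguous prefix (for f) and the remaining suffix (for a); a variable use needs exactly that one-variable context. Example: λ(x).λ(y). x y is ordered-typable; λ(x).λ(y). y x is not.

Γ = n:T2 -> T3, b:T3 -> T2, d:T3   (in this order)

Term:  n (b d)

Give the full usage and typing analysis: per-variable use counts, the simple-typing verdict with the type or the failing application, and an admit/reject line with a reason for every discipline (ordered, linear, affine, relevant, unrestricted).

usage: n=1, b=1, d=1
order of uses: n, b, d
typing: ✓ — T3
ordered: ✓, n, b, d: once each, no exchange needed
linear: ✓, single use per variable (n, b, d)
affine: ✓, no duplicate uses among n, b, d
relevant: ✓, at least one use each (n, b, d)
unrestricted: ✓, type-checks (T3) and nothing is barred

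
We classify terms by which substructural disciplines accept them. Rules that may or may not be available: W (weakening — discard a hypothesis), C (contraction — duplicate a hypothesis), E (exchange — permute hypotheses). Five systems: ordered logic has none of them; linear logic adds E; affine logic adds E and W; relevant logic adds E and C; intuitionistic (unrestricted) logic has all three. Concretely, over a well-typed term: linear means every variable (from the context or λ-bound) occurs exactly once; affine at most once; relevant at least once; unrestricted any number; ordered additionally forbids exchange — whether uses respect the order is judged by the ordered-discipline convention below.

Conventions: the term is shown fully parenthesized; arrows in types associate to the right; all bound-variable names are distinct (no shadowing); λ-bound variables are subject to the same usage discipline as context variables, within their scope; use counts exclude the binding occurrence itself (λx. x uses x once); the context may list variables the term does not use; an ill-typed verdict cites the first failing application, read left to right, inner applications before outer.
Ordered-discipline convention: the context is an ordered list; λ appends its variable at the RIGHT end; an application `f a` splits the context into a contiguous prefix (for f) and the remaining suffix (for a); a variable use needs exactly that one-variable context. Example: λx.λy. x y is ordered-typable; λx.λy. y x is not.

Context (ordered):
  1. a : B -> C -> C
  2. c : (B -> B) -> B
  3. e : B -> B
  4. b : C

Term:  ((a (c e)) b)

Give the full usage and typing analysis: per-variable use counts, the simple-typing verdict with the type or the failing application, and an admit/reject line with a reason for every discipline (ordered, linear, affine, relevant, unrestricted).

counts: a: 1×; c: 1×; e: 1×; b: 1×
order of uses: a, c, e, b
typing: well-typed at C
ordered: ✓, a, c, e, b: once each, no exchange needed
linear: ✓, single use per variable (a, c, e, b)
affine: ✓, at most one use each (a, c, e, b)
relevant: ✓, at least one use each (a, c, e, b)
unrestricted: ✓, well-typed at C; no restrictions here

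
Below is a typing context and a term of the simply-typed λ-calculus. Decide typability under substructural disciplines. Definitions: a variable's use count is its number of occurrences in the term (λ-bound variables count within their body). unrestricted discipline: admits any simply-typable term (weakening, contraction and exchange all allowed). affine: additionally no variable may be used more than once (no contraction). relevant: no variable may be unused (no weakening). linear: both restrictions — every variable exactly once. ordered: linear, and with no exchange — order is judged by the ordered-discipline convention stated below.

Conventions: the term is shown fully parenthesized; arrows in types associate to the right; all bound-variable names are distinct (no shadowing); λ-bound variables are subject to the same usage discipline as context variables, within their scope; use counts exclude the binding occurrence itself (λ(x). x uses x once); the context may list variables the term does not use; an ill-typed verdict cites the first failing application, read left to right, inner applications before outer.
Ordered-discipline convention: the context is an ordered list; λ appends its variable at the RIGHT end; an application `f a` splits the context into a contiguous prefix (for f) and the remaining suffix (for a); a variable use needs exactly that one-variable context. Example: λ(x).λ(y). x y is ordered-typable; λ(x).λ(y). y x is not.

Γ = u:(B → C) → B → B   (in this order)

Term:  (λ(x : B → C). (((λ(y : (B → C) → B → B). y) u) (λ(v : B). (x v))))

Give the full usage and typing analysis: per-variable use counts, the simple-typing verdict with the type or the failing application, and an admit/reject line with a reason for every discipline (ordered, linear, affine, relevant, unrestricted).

counts: u ×1; x (λ-bound) ×1; y (λ-bound) ×1; v (λ-bound) ×1
uses in reading order: y, u, x, v
typing: well-typed — term : (B → C) → B → B
ordered: ✓ — u, x, y, v once each; derivable with no W/C/E
linear: ✓ — u, x, y, v: one use apiece
affine: ✓ — none of u, x, y, v used more than once
relevant: ✓ — at least one use each (u, x, y, v)
unrestricted: ✓ — well-typed at (B → C) → B → B; no restrictions here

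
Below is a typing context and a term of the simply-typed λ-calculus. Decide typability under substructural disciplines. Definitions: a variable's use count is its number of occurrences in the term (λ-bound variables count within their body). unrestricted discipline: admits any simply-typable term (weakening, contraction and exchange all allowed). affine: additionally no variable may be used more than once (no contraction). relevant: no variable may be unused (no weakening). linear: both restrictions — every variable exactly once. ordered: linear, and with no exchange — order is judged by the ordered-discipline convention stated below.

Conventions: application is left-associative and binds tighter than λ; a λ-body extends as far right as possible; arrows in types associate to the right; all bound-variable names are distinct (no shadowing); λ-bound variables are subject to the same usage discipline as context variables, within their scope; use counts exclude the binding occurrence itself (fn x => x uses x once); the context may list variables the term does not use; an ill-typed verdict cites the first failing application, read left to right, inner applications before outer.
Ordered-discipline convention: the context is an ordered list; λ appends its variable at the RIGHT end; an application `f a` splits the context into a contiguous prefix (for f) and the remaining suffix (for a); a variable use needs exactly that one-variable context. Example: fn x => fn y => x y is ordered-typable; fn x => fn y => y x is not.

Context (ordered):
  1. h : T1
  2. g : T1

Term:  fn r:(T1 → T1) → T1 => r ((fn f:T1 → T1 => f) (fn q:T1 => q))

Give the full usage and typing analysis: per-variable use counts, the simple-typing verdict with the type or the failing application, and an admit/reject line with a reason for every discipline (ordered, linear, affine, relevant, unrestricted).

usage: h ×0, g ×0, r (λ-bound) ×1, f (λ-bound) ×1, q (λ-bound) ×1
uses in reading order: r, f, q
typing: the term checks, with type ((T1 → T1) → T1) → T1
ordered: ✗, unused: h, g — weakening required
linear: ✗, unused: h, g — weakening required
affine: ✓, at most one use each (h, g, r, f, q)
relevant: ✗, unused: h, g — weakening required
unrestricted: ✓, type-checks (((T1 → T1) → T1) → T1) and nothing is barred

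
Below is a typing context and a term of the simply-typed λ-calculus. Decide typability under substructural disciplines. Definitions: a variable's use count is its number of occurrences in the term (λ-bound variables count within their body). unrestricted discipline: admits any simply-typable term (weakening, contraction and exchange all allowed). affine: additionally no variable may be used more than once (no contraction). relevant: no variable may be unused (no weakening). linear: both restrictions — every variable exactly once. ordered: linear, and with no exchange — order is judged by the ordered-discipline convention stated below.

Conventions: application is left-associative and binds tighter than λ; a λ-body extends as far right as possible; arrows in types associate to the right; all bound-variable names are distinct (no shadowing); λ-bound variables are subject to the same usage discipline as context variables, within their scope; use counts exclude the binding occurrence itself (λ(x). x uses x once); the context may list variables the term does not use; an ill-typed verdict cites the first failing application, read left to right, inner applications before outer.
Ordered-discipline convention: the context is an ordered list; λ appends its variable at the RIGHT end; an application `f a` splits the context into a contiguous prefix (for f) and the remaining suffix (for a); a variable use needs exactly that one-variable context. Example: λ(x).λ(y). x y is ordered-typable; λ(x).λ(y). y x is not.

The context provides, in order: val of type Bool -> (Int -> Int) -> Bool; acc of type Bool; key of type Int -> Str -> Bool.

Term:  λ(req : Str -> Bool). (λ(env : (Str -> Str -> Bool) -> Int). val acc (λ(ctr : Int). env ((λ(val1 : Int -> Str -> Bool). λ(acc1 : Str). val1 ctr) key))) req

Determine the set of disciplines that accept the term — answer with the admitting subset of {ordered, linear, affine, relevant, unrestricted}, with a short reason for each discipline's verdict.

accepted by: none
counts: val: 1×, acc: 1×, key: 1×, req [bound]: 1×, env [bound]: 1×, ctr [bound]: 1×, val1 [bound]: 1×, acc1 [bound]: 0×
use order (left to right): val, acc, env, val1, ctr, key, req
typing: ill-typed: an argument Str -> Bool mismatches the expected (Str -> Str -> Bool) -> Int
ordered: ✗, the type mismatch rejects it
linear: ✗, not simply typable
affine: ✗, fails simple typing
relevant: ✗, a type mismatch blocks all five
unrestricted: ✗, the type mismatch rejects it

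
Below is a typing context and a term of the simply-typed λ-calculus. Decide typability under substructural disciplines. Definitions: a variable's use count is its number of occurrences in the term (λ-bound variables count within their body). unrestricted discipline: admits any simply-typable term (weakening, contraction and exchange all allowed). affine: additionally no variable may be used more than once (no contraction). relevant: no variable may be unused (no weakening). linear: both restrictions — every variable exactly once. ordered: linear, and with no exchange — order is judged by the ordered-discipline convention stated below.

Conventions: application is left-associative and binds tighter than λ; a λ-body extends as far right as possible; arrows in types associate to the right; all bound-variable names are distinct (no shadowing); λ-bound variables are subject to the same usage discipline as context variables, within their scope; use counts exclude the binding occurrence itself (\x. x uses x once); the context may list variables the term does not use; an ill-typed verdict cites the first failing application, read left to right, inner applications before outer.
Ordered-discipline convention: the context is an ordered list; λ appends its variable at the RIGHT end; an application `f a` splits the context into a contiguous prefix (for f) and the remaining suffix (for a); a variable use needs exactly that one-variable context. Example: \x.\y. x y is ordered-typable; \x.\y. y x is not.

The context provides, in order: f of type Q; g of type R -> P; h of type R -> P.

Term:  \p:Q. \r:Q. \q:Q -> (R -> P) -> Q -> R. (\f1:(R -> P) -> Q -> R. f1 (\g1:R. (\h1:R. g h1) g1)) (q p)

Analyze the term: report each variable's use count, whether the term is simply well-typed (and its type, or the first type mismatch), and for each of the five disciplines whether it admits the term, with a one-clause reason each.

variable uses: f=0, g=1, h=0, p [bound]=1, r [bound]=0, q [bound]=1, f1 [bound]=1, g1 [bound]=1, h1 [bound]=1
left-to-right use order: f1, g, h1, g1, q, p
typing: ✓ — Q -> Q -> (Q -> (R -> P) -> Q -> R) -> Q -> R
ordered: ✗, needs weakening: f, h, r unused
linear: ✗, needs weakening: f, h, r unused
affine: ✓, f, g, h, p, r, q, f1, g1, h1: no repeats, contraction unneeded
relevant: ✗, needs weakening: f, h, r unused
unrestricted: ✓, well-typed at Q -> Q -> (Q -> (R -> P) -> Q -> R) -> Q -> R; no restrictions here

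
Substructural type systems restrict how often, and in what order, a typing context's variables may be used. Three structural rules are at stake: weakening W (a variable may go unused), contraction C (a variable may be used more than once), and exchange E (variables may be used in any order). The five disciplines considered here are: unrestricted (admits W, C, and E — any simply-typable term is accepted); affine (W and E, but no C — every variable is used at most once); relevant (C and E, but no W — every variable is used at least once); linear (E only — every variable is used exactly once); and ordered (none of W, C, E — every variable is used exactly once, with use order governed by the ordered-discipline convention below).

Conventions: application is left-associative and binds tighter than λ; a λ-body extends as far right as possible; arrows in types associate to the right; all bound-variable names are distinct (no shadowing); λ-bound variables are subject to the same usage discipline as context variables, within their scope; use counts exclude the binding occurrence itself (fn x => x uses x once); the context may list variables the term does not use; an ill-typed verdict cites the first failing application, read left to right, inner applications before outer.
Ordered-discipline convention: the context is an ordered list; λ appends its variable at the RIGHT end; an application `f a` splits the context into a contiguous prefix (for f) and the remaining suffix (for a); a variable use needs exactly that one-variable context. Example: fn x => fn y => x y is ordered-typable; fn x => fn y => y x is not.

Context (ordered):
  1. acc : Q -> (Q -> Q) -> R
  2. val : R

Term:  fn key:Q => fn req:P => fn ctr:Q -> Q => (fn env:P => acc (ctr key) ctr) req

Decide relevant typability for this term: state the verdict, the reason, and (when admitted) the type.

no — val, env left unused
usage: acc: 1×; val: 0×; key (bound): 1×; req (bound): 1×; ctr (bound): 2×; env (bound): 0×
uses in reading order: acc, ctr, key, ctr, req
typing: ✓ — Q -> P -> (Q -> Q) -> R
summary: ordered ✗ | linear ✗ | affine ✗ | relevant ✗ | unrestricted ✓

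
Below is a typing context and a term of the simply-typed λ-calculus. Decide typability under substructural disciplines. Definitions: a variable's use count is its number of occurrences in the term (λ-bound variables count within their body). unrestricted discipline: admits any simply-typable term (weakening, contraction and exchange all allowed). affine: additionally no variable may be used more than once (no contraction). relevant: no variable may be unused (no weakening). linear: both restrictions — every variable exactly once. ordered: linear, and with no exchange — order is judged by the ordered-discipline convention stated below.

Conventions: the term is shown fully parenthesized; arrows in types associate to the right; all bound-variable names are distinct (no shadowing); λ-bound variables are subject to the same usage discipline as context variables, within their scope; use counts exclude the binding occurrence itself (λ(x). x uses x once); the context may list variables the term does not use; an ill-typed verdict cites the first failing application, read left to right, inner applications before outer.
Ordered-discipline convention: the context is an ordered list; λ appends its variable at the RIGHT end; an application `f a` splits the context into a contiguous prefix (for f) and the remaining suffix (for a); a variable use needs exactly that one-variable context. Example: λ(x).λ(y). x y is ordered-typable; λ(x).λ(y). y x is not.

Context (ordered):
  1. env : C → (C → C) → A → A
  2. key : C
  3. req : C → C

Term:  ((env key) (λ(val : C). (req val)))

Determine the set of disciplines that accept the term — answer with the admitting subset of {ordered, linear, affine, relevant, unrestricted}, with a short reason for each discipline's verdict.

admitting disciplines: ordered, linear, affine, relevant, unrestricted
usage: env: 1×; key: 1×; req: 1×; val [bound]: 1×
left-to-right use order: env, key, req, val
typing: well-typed — term : A → A
ordered: ✓, env, key, req, val once each; derivable with no W/C/E
linear: ✓, each of env, key, req, val used exactly once
affine: ✓, env, key, req, val: no repeats, contraction unneeded
relevant: ✓, every one of env, key, req, val appears
unrestricted: ✓, typability at A → A is all that's needed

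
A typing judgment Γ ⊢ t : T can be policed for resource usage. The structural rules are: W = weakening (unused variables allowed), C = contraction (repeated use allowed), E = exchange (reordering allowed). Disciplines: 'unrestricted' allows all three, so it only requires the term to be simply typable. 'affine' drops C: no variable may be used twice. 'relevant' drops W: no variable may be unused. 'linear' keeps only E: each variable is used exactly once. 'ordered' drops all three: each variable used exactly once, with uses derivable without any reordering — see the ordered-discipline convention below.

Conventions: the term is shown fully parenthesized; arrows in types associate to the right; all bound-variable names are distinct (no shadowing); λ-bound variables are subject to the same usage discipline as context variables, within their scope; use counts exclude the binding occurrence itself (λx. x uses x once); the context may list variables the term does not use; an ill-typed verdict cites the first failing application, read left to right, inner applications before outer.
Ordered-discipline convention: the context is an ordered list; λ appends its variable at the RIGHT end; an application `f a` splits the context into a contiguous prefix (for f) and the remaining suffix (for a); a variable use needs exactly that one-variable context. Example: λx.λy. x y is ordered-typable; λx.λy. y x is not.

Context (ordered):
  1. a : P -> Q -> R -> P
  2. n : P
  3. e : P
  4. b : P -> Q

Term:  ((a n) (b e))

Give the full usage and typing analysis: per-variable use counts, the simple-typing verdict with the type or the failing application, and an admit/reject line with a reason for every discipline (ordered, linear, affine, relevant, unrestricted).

variable uses: a ×1; n ×1; e ×1; b ×1
use order (left to right): a, n, b, e
typing: ✓ — R -> P
ordered: ✗, no ordered split (uses run a, n, b, e)
linear: ✓, a, n, e, b: one use apiece
affine: ✓, no duplicate uses among a, n, e, b
relevant: ✓, at least one use each (a, n, e, b)
unrestricted: ✓, type-checks (R -> P) and nothing is barred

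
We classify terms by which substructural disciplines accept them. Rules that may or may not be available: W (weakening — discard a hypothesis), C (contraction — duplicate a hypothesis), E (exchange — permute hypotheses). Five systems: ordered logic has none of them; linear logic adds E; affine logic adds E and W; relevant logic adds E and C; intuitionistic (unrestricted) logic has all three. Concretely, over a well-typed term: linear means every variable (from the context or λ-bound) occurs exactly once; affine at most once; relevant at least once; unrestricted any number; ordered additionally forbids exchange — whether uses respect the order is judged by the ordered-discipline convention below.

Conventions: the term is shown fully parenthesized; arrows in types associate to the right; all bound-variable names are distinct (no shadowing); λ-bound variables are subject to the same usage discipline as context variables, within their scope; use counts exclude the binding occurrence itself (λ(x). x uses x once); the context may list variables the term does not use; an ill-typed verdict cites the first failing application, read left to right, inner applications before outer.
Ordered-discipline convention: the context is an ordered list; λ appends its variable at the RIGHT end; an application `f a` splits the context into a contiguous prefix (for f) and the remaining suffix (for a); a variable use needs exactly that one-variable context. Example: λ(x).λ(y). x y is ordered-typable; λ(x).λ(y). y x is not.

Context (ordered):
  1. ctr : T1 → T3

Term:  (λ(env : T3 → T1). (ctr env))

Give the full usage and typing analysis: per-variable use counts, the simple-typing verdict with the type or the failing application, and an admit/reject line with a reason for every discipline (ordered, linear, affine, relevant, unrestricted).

variable uses: ctr=1; env [bound]=1
order of uses: ctr, env
typing: ill-typed: a function awaiting T1 gets T3 → T1
ordered ✗ (not simply typable)
linear ✗ (fails simple typing)
affine ✗ (a type mismatch blocks all five)
relevant ✗ (the type mismatch rejects it)
unrestricted ✗ (not simply typable)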